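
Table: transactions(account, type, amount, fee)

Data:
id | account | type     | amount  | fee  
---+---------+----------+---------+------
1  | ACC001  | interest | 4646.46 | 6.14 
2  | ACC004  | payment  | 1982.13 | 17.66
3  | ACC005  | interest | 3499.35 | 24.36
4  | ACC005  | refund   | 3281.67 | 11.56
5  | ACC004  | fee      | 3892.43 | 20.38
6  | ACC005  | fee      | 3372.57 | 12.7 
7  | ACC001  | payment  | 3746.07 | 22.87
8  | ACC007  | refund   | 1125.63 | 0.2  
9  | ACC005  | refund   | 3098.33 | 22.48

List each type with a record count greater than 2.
SELECT type, COUNT(*) as cnt
FROM transactions
GROUP BY type
HAVING COUNT(*) > 2

Result:
  refund: 3

Note: HAVING filters groups after aggregation, WHERE filters rows before.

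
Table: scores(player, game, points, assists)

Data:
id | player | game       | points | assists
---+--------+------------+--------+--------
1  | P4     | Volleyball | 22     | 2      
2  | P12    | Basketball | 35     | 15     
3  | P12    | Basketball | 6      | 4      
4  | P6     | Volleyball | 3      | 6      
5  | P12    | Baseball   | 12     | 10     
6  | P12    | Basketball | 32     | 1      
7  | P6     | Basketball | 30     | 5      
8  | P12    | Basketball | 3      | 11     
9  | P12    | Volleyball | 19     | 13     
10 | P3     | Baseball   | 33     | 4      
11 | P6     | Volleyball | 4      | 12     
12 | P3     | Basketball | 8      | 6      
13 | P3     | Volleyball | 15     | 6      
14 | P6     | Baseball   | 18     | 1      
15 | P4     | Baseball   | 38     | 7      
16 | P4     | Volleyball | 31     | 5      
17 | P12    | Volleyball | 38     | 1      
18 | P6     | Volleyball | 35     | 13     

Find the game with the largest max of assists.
SELECT game, MAX(assists) as val
FROM scores
GROUP BY game
ORDER BY val DESC
LIMIT 1

Result: Basketball with max(assists) = 15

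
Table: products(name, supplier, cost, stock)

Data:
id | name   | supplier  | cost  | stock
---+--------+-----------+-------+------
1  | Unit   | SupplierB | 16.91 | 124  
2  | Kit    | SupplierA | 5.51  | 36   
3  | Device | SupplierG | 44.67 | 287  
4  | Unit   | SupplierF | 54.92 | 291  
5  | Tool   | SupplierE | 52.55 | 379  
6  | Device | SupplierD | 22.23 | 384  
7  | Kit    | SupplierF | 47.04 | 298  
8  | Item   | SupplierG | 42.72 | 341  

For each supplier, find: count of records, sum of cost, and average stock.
SELECT supplier,
       COUNT(*) as cnt,
       SUM(cost) as total_cost,
       AVG(stock) as avg_stock
FROM products
GROUP BY supplier

Result:
  SupplierA: 1 records, 5.51 total cost, 36.00 avg stock
  SupplierB: 1 records, 16.91 total cost, 124.00 avg stock
  SupplierD: 1 records, 22.23 total cost, 384.00 avg stock
  SupplierE: 1 records, 52.55 total cost, 379.00 avg stock
  SupplierF: 2 records, 101.96 total cost, 294.50 avg stock
  SupplierG: 2 records, 87.39 total cost, 314.00 avg stock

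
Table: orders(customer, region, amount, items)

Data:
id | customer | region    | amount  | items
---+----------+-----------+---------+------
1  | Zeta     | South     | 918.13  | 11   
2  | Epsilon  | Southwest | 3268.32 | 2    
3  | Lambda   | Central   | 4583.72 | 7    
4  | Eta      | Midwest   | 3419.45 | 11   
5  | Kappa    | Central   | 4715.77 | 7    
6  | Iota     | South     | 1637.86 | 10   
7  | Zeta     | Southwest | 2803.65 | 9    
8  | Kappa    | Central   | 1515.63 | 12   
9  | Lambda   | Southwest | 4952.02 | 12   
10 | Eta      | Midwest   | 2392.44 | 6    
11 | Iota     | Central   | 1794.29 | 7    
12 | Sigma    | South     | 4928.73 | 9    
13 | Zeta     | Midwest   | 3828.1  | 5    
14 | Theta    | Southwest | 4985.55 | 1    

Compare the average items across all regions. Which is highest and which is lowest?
SELECT region, AVG(items)
FROM orders
GROUP BY region
ORDER BY AVG(items)

All groups:
  Southwest: 6.00
  Midwest: 7.33
  Central: 8.25
  South: 10.00

Highest: South (10.00)
Lowest: Southwest (6.00)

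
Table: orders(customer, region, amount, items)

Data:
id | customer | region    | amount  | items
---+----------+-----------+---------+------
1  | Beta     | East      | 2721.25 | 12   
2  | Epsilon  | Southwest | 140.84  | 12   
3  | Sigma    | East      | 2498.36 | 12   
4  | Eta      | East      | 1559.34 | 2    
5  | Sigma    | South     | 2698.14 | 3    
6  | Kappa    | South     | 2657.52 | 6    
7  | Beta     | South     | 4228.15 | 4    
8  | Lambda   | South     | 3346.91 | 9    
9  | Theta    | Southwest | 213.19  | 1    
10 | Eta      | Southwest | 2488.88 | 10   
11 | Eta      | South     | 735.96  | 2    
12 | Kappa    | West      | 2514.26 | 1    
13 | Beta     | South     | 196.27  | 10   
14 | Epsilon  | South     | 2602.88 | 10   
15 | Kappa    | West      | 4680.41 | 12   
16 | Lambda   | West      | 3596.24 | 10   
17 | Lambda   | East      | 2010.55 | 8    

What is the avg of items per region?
SELECT region, AVG(items) as result
FROM orders
GROUP BY region

Result:
  East: 8.50
  South: 6.29
  Southwest: 7.67
  West: 7.67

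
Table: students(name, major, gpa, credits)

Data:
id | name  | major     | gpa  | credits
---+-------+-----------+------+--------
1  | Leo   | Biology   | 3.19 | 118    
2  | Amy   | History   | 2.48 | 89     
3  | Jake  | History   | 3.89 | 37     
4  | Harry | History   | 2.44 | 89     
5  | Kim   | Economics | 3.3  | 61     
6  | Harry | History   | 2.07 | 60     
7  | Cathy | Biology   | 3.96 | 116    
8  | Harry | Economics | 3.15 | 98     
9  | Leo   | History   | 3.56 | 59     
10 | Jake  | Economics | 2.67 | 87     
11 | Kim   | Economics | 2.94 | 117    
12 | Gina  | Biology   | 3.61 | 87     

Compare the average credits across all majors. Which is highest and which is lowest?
SELECT major, AVG(credits)
FROM students
GROUP BY major
ORDER BY AVG(credits)

All groups:
  History: 66.80
  Economics: 90.75
  Biology: 107.00

Highest: Biology (107.00)
Lowest: History (66.80)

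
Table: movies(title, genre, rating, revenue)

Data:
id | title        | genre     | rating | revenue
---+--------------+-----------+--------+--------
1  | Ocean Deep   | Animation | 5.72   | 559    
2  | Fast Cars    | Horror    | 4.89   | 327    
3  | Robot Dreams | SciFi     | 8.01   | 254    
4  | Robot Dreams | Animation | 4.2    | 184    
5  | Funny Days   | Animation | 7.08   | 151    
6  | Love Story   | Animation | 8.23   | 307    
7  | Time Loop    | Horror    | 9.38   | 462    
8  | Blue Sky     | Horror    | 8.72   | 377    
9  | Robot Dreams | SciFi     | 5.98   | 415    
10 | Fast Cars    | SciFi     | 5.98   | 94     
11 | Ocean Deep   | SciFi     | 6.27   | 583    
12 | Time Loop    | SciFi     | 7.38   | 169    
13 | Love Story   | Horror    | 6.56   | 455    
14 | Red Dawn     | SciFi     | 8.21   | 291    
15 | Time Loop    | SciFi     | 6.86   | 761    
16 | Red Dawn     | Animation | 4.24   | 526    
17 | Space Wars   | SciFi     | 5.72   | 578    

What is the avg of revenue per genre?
SELECT genre, AVG(revenue) as result
FROM movies
GROUP BY genre

Result:
  Animation: 345.40
  Horror: 405.25
  SciFi: 393.13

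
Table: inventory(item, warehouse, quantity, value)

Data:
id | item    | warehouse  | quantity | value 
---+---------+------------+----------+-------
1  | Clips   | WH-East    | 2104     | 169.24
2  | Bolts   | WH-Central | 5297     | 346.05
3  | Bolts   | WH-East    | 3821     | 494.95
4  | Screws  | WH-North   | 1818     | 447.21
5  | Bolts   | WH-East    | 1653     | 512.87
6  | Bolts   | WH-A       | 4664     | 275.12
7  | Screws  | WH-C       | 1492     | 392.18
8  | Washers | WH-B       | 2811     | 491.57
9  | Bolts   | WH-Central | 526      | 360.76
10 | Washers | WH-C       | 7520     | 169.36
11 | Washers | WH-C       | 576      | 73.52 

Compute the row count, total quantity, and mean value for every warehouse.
SELECT warehouse,
       COUNT(*) as cnt,
       SUM(quantity) as total_quantity,
       AVG(value) as avg_value
FROM inventory
GROUP BY warehouse

Result:
  WH-A: 1 records, 4664 total quantity, 275.12 avg value
  WH-B: 1 records, 2811 total quantity, 491.57 avg value
  WH-C: 3 records, 9588 total quantity, 211.69 avg value
  WH-Central: 2 records, 5823 total quantity, 353.41 avg value
  WH-East: 3 records, 7578 total quantity, 392.35 avg value
  WH-North: 1 records, 1818 total quantity, 447.21 avg value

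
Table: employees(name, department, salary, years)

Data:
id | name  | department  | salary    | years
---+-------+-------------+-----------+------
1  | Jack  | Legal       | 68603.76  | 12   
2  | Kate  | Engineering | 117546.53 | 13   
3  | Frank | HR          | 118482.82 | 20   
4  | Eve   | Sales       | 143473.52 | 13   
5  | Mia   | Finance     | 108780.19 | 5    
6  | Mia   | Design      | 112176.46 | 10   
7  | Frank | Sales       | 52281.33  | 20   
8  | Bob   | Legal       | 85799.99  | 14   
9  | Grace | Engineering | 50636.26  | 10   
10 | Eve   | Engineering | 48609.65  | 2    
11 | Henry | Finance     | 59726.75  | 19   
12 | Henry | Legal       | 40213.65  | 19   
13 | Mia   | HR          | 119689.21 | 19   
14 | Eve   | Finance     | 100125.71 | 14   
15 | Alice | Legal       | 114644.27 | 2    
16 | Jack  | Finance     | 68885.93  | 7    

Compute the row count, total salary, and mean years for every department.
SELECT department,
       COUNT(*) as cnt,
       SUM(salary) as total_salary,
       AVG(years) as avg_years
FROM employees
GROUP BY department

Result:
  Design: 1 records, 112176.46 total salary, 10.00 avg years
  Engineering: 3 records, 216792.44 total salary, 8.33 avg years
  Finance: 4 records, 337518.58 total salary, 11.25 avg years
  HR: 2 records, 238172.03 total salary, 19.50 avg years
  Legal: 4 records, 309261.67 total salary, 11.75 avg years
  Sales: 2 records, 195754.85 total salary, 16.50 avg years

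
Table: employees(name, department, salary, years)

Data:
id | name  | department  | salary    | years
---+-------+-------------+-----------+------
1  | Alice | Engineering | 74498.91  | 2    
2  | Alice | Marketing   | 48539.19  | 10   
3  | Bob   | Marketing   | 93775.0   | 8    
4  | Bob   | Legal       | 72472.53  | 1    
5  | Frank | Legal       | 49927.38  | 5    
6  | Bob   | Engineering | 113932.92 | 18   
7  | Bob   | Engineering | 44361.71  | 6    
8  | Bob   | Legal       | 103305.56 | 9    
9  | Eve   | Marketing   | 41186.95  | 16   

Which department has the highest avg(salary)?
SELECT department, AVG(salary) as val
FROM employees
GROUP BY department
ORDER BY val DESC
LIMIT 1

Result: Engineering with avg(salary) = 77597.85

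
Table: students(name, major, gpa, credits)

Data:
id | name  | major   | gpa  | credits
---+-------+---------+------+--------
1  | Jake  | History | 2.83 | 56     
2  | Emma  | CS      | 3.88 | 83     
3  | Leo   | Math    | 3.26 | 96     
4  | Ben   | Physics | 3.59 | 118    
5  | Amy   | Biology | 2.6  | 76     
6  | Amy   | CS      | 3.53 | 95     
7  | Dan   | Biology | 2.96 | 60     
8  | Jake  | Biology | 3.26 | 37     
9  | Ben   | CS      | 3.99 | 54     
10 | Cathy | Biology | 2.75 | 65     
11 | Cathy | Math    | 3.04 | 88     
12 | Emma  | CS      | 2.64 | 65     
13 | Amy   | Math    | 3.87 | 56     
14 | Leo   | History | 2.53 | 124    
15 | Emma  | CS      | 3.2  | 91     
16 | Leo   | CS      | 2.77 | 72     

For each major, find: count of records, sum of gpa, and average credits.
SELECT major,
       COUNT(*) as cnt,
       SUM(gpa) as total_gpa,
       AVG(credits) as avg_credits
FROM students
GROUP BY major

Result:
  Biology: 4 records, 11.57 total gpa, 59.50 avg credits
  CS: 6 records, 20.01 total gpa, 76.67 avg credits
  History: 2 records, 5.36 total gpa, 90.00 avg credits
  Math: 3 records, 10.17 total gpa, 80.00 avg credits
  Physics: 1 records, 3.59 total gpa, 118.00 avg credits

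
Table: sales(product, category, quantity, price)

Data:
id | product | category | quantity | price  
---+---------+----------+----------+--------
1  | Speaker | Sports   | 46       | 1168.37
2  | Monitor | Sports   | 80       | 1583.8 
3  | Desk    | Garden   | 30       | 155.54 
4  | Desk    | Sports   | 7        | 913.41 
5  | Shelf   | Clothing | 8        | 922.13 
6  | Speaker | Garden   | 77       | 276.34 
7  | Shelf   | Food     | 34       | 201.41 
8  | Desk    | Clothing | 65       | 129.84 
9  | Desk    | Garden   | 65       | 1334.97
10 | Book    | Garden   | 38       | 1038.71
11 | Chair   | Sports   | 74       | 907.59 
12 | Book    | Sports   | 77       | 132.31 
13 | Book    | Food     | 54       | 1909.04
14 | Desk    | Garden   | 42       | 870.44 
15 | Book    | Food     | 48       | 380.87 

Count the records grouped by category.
SELECT category, COUNT(*) as count
FROM sales
GROUP BY category

Result:
  Clothing: 2
  Food: 3
  Garden: 5
  Sports: 5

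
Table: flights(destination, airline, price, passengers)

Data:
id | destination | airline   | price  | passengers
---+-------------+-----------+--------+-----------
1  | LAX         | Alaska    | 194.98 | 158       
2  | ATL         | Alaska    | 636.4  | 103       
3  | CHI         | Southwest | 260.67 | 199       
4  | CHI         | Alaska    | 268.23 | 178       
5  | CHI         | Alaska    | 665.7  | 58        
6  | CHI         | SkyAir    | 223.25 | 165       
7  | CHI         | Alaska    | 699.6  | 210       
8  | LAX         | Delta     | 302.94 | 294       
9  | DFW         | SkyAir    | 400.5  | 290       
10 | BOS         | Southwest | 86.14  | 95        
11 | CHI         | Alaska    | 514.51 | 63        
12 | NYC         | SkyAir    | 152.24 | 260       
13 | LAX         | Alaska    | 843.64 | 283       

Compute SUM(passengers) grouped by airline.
SELECT airline, SUM(passengers) as result
FROM flights
GROUP BY airline

Result:
  Alaska: 1053
  Delta: 294
  SkyAir: 715
  Southwest: 294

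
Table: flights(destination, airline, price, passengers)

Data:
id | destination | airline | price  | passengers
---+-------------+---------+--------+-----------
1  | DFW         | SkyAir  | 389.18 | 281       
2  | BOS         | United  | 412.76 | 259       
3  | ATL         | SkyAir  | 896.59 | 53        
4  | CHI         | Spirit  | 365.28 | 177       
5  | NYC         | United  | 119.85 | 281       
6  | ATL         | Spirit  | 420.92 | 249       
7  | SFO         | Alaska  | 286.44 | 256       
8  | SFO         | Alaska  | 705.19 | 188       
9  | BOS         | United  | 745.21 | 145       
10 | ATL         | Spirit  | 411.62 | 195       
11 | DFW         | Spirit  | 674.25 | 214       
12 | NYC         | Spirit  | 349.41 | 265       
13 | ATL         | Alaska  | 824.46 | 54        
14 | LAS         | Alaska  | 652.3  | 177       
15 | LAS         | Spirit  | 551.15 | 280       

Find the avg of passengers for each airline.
SELECT airline, AVG(passengers) as result
FROM flights
GROUP BY airline

Result:
  Alaska: 168.75
  SkyAir: 167.00
  Spirit: 230.00
  United: 228.33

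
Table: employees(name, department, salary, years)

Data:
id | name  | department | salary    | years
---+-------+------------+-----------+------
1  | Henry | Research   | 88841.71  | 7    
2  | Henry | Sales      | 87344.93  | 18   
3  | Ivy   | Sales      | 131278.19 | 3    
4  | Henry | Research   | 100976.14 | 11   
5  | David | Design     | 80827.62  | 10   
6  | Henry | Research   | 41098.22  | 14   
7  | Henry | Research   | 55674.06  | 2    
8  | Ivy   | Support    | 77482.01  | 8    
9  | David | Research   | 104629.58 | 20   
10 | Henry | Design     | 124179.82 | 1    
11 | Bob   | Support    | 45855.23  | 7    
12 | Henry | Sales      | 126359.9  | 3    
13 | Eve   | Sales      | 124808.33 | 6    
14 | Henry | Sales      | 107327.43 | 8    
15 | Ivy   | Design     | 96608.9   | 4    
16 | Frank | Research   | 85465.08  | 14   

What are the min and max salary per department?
SELECT department, MIN(salary), MAX(salary)
FROM employees
GROUP BY department

Result:
  Design: min=80827.62, max=124179.82
  Research: min=41098.22, max=104629.58
  Sales: min=87344.93, max=131278.19
  Support: min=45855.23, max=77482.01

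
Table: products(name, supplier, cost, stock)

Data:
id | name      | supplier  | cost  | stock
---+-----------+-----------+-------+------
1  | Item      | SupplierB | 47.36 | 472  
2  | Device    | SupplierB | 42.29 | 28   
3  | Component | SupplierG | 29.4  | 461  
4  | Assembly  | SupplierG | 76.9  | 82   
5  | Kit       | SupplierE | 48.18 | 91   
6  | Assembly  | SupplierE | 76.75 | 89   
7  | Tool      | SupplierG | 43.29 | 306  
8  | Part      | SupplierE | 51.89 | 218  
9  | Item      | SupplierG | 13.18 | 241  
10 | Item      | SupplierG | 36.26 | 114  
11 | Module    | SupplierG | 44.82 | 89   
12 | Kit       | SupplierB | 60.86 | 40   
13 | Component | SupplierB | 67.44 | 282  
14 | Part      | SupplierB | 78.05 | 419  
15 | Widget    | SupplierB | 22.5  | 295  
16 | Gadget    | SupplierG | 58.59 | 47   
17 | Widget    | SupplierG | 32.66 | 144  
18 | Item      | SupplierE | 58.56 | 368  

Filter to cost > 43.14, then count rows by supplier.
SELECT supplier, COUNT(*)
FROM products
WHERE cost > 43.14
GROUP BY supplier

Note: WHERE filters rows before grouping.

Result:
  SupplierB: 4
  SupplierE: 4
  SupplierG: 4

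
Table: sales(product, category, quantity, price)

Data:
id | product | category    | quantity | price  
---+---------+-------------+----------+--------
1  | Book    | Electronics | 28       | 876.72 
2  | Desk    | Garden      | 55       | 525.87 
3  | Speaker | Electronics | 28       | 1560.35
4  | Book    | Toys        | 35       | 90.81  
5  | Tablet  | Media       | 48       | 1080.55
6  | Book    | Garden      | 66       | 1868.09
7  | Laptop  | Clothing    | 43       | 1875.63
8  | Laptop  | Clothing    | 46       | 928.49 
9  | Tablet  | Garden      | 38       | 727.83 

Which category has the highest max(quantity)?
SELECT category, MAX(quantity) as val
FROM sales
GROUP BY category
ORDER BY val DESC
LIMIT 1

Result: Garden with max(quantity) = 66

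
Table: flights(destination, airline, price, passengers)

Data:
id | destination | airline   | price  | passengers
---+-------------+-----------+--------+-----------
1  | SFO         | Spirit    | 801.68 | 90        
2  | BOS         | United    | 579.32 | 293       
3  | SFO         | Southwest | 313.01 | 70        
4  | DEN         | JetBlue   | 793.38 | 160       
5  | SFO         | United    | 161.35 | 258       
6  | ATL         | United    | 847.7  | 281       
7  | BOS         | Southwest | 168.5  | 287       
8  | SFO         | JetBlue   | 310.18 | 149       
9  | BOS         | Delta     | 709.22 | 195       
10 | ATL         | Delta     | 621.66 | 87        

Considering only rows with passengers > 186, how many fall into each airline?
SELECT airline, COUNT(*)
FROM flights
WHERE passengers > 186
GROUP BY airline

Note: WHERE filters rows before grouping.

Result:
  Delta: 1
  Southwest: 1
  United: 3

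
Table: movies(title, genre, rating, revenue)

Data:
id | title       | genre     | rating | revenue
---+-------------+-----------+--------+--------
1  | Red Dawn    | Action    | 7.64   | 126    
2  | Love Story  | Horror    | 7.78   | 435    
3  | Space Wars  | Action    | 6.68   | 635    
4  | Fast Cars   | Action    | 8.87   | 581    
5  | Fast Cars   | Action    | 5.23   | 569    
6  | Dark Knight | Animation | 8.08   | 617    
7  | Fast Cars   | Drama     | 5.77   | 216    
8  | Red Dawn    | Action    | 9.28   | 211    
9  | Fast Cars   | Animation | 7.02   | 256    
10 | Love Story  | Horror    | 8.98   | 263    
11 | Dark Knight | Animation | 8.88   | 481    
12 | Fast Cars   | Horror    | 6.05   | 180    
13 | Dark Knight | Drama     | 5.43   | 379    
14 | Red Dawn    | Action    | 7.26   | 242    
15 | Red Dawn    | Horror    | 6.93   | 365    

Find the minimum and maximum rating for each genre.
SELECT genre, MIN(rating), MAX(rating)
FROM movies
GROUP BY genre

Result:
  Action: min=5.23, max=9.28
  Animation: min=7.02, max=8.88
  Drama: min=5.43, max=5.77
  Horror: min=6.05, max=8.98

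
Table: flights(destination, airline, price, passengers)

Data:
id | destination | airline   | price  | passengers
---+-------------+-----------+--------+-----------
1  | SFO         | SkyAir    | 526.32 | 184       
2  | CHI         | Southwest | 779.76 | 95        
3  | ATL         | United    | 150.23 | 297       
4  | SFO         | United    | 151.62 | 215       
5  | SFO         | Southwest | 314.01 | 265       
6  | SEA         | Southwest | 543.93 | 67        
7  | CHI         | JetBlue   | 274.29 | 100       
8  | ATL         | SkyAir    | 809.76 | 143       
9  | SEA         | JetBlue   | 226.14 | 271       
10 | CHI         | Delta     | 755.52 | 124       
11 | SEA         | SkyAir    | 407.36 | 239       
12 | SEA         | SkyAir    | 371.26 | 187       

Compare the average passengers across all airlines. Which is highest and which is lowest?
SELECT airline, AVG(passengers)
FROM flights
GROUP BY airline
ORDER BY AVG(passengers)

All groups:
  Delta: 124.00
  Southwest: 142.33
  JetBlue: 185.50
  SkyAir: 188.25
  United: 256.00

Highest: United (256.00)
Lowest: Delta (124.00)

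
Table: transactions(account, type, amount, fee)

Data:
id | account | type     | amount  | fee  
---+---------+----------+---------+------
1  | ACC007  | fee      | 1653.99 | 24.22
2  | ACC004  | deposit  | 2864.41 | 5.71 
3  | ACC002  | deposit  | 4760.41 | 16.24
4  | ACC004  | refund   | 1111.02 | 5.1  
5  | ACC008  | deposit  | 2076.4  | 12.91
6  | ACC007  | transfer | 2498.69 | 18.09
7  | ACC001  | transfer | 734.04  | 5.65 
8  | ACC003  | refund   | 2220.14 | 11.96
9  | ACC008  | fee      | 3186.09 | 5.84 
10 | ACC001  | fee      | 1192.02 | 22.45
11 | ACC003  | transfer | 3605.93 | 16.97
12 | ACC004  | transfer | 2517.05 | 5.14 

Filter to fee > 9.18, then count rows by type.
SELECT type, COUNT(*)
FROM transactions
WHERE fee > 9.18
GROUP BY type

Note: WHERE filters rows before grouping.

Result:
  deposit: 2
  fee: 2
  refund: 1
  transfer: 2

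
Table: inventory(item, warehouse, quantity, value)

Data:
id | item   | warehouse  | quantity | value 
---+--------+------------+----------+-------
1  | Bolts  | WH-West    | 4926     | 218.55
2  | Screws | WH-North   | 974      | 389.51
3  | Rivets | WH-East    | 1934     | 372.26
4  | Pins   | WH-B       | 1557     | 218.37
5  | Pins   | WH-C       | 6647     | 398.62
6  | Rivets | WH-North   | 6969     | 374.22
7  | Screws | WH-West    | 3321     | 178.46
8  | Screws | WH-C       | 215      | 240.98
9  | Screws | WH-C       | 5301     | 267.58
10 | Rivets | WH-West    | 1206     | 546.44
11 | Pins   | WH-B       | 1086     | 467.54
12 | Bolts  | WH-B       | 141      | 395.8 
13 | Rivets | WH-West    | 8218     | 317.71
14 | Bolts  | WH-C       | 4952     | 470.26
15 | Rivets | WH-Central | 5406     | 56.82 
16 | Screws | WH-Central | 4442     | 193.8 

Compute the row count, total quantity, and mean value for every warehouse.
SELECT warehouse,
       COUNT(*) as cnt,
       SUM(quantity) as total_quantity,
       AVG(value) as avg_value
FROM inventory
GROUP BY warehouse

Result:
  WH-B: 3 records, 2784 total quantity, 360.57 avg value
  WH-C: 4 records, 17115 total quantity, 344.36 avg value
  WH-Central: 2 records, 9848 total quantity, 125.31 avg value
  WH-East: 1 records, 1934 total quantity, 372.26 avg value
  WH-North: 2 records, 7943 total quantity, 381.87 avg value
  WH-West: 4 records, 17671 total quantity, 315.29 avg value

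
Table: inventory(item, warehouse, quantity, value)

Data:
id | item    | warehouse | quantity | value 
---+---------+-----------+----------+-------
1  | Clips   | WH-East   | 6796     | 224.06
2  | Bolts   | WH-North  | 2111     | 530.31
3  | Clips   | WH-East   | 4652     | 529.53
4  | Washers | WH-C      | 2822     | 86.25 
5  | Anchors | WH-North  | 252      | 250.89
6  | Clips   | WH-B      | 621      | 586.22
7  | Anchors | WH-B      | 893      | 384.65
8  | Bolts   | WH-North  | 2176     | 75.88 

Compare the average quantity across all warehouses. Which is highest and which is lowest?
SELECT warehouse, AVG(quantity)
FROM inventory
GROUP BY warehouse
ORDER BY AVG(quantity)

All groups:
  WH-B: 757.00
  WH-North: 1513.00
  WH-C: 2822.00
  WH-East: 5724.00

Highest: WH-East (5724.00)
Lowest: WH-B (757.00)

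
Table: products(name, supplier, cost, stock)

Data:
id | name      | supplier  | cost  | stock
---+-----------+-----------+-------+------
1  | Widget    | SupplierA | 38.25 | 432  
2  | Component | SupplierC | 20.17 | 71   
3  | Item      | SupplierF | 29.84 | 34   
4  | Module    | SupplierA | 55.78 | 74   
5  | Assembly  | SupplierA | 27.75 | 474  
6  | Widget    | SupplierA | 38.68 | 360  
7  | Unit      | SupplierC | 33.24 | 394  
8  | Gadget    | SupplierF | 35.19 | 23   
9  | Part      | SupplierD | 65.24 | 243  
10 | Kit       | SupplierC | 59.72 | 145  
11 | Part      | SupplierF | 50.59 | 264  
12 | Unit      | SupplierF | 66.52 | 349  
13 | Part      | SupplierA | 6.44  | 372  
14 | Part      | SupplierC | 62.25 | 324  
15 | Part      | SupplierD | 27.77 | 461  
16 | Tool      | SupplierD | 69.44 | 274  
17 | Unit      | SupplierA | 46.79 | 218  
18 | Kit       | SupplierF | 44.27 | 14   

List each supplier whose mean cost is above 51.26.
SELECT supplier, AVG(cost)
FROM products
GROUP BY supplier
HAVING AVG(cost) > 51.26

Result:
  SupplierD: avg=54.15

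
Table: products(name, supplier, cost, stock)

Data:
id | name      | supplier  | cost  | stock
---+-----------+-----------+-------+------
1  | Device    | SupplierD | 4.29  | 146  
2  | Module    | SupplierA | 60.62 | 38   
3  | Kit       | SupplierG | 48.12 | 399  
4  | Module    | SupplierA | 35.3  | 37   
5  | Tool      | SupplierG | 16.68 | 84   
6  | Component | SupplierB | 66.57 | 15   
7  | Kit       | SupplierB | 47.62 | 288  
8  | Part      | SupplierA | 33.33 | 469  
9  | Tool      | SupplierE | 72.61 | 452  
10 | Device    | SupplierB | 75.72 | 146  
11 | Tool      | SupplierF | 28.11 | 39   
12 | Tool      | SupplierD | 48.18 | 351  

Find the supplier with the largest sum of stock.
SELECT supplier, SUM(stock) as val
FROM products
GROUP BY supplier
ORDER BY val DESC
LIMIT 1

Result: SupplierA with sum(stock) = 544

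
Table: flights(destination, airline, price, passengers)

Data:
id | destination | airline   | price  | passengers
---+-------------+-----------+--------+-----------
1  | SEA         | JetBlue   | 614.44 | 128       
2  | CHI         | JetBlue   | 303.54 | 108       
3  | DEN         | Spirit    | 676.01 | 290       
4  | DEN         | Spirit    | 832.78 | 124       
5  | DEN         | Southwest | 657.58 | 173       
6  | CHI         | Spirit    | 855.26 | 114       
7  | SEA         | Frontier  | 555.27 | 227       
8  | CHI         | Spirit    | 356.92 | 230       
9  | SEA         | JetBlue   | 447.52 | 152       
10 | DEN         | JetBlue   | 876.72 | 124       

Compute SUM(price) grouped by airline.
SELECT airline, SUM(price) as result
FROM flights
GROUP BY airline

Result:
  Frontier: 555.27
  JetBlue: 2242.22
  Southwest: 657.58
  Spirit: 2720.97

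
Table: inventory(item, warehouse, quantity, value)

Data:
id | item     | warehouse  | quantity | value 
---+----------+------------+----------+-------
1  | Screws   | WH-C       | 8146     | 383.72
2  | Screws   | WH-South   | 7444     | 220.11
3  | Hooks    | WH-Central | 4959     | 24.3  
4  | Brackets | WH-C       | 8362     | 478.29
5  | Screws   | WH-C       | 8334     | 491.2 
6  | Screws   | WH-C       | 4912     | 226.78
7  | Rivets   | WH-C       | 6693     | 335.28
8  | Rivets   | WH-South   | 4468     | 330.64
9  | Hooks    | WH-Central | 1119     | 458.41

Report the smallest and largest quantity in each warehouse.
SELECT warehouse, MIN(quantity), MAX(quantity)
FROM inventory
GROUP BY warehouse

Result:
  WH-C: min=4912, max=8362
  WH-Central: min=1119, max=4959
  WH-South: min=4468, max=7444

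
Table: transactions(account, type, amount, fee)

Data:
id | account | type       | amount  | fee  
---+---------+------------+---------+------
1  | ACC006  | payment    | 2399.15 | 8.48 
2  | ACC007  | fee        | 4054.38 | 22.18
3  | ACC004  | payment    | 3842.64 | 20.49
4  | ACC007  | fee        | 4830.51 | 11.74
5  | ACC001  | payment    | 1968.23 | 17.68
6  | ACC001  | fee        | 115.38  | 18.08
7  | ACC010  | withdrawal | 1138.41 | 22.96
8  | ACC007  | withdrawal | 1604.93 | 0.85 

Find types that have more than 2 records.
SELECT type, COUNT(*) as cnt
FROM transactions
GROUP BY type
HAVING COUNT(*) > 2

Result:
  fee: 3
  payment: 3

Note: HAVING filters groups after aggregation, WHERE filters rows before.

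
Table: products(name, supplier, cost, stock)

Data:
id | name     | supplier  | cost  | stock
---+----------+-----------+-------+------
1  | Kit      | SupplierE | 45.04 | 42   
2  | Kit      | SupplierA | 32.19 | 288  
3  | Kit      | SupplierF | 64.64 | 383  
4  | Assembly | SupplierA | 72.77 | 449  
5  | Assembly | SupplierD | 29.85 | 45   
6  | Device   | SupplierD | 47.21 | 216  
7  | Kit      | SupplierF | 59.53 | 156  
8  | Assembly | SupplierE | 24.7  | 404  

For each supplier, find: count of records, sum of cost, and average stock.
SELECT supplier,
       COUNT(*) as cnt,
       SUM(cost) as total_cost,
       AVG(stock) as avg_stock
FROM products
GROUP BY supplier

Result:
  SupplierA: 2 records, 104.96 total cost, 368.50 avg stock
  SupplierD: 2 records, 77.06 total cost, 130.50 avg stock
  SupplierE: 2 records, 69.74 total cost, 223.00 avg stock
  SupplierF: 2 records, 124.17 total cost, 269.50 avg stock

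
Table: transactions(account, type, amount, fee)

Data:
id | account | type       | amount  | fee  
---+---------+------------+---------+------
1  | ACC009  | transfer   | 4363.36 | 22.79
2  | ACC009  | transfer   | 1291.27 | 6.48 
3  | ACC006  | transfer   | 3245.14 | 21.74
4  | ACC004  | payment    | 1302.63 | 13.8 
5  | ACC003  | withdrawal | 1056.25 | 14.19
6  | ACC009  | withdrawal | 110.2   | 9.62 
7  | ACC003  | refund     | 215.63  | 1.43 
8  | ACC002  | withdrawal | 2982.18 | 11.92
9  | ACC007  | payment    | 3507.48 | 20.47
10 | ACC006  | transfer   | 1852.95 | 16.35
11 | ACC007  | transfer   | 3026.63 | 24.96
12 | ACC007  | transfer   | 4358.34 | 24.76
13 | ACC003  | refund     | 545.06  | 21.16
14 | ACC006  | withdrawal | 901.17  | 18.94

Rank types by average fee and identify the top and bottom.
SELECT type, AVG(fee)
FROM transactions
GROUP BY type
ORDER BY AVG(fee)

All groups:
  refund: 11.30
  withdrawal: 13.67
  payment: 17.14
  transfer: 19.51

Highest: transfer (19.51)
Lowest: refund (11.30)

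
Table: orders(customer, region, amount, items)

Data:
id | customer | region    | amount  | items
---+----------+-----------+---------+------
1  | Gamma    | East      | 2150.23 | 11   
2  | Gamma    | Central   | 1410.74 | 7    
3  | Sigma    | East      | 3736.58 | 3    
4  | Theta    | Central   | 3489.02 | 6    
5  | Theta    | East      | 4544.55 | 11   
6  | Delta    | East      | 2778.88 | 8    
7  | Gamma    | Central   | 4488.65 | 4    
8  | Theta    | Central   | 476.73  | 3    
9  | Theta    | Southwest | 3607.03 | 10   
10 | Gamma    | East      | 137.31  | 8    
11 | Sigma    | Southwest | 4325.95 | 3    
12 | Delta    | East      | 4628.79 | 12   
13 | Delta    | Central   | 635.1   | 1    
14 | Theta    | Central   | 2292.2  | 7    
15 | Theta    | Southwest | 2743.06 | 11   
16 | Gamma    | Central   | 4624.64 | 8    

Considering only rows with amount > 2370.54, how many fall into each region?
SELECT region, COUNT(*)
FROM orders
WHERE amount > 2370.54
GROUP BY region

Note: WHERE filters rows before grouping.

Result:
  Central: 3
  East: 4
  Southwest: 3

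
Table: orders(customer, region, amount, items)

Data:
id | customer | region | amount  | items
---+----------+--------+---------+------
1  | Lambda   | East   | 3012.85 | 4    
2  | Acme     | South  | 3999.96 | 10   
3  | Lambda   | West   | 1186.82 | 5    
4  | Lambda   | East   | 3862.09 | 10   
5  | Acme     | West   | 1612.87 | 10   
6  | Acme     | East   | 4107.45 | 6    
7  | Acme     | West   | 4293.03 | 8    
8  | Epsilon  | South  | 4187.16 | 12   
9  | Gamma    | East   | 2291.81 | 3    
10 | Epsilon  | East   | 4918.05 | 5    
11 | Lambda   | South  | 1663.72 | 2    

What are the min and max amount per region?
SELECT region, MIN(amount), MAX(amount)
FROM orders
GROUP BY region

Result:
  East: min=2291.81, max=4918.05
  South: min=1663.72, max=4187.16
  West: min=1186.82, max=4293.03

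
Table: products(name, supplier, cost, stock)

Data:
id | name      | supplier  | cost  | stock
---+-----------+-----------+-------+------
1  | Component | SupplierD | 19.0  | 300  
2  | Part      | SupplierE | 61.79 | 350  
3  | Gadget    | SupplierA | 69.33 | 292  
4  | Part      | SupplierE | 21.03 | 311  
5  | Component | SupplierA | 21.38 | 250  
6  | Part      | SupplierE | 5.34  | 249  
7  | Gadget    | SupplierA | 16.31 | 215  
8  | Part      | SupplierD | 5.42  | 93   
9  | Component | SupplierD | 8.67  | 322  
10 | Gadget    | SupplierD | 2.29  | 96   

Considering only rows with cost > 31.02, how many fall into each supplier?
SELECT supplier, COUNT(*)
FROM products
WHERE cost > 31.02
GROUP BY supplier

Note: WHERE filters rows before grouping.

Result:
  SupplierA: 1
  SupplierE: 1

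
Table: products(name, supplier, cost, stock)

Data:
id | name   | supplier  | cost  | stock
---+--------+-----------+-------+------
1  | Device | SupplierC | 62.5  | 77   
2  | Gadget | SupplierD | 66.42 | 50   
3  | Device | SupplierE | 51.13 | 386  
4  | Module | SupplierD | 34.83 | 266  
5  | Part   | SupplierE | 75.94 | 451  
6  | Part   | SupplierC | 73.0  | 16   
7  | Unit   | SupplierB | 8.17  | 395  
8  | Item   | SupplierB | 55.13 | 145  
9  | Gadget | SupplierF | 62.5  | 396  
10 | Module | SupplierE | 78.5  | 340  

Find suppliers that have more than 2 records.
SELECT supplier, COUNT(*) as cnt
FROM products
GROUP BY supplier
HAVING COUNT(*) > 2

Result:
  SupplierE: 3

Note: HAVING filters groups after aggregation, WHERE filters rows before.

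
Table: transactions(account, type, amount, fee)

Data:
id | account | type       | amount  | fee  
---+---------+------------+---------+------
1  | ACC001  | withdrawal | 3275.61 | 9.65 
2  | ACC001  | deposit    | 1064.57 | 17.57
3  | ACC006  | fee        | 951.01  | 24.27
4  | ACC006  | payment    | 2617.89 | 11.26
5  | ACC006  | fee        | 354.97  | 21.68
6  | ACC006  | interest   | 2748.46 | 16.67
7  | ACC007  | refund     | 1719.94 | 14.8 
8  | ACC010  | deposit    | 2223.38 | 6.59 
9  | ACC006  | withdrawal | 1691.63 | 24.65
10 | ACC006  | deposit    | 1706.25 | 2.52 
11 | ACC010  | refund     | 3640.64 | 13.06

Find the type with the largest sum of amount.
SELECT type, SUM(amount) as val
FROM transactions
GROUP BY type
ORDER BY val DESC
LIMIT 1

Result: refund with sum(amount) = 5360.58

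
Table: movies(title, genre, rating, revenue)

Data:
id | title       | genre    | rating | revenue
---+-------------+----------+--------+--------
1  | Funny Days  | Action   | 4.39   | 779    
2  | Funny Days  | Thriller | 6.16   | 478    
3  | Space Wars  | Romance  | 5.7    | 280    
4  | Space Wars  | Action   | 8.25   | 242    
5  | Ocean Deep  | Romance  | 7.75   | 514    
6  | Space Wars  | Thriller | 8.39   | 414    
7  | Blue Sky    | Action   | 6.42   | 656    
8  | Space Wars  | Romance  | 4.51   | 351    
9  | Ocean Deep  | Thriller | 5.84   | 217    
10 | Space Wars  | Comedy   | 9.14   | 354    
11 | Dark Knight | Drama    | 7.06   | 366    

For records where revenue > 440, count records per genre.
SELECT genre, COUNT(*)
FROM movies
WHERE revenue > 440
GROUP BY genre

Note: WHERE filters rows before grouping.

Result:
  Action: 2
  Romance: 1
  Thriller: 1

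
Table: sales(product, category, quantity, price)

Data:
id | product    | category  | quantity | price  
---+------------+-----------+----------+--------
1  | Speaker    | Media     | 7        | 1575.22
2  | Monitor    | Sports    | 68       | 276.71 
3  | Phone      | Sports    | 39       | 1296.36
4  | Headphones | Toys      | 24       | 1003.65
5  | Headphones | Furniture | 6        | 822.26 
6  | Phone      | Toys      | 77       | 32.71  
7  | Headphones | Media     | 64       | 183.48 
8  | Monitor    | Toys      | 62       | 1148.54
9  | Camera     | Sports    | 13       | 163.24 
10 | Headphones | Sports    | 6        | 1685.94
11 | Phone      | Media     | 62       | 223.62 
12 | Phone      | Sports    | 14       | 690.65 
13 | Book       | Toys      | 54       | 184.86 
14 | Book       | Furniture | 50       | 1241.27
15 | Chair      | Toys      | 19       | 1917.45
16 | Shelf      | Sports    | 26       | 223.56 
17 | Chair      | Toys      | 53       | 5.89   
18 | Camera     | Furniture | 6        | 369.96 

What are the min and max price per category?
SELECT category, MIN(price), MAX(price)
FROM sales
GROUP BY category

Result:
  Furniture: min=369.96, max=1241.27
  Media: min=183.48, max=1575.22
  Sports: min=163.24, max=1685.94
  Toys: min=5.89, max=1917.45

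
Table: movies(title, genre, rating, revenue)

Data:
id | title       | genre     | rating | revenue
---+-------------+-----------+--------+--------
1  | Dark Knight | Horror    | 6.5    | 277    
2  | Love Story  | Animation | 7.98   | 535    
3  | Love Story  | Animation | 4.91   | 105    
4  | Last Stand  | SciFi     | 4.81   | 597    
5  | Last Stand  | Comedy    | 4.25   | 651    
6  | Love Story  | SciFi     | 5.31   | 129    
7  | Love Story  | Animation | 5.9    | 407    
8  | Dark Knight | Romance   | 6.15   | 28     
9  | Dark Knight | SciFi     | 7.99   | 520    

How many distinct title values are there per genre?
SELECT genre, COUNT(DISTINCT title)
FROM movies
GROUP BY genre

Result:
  Animation: 1 distinct
  Comedy: 1 distinct
  Horror: 1 distinct
  Romance: 1 distinct
  SciFi: 3 distinct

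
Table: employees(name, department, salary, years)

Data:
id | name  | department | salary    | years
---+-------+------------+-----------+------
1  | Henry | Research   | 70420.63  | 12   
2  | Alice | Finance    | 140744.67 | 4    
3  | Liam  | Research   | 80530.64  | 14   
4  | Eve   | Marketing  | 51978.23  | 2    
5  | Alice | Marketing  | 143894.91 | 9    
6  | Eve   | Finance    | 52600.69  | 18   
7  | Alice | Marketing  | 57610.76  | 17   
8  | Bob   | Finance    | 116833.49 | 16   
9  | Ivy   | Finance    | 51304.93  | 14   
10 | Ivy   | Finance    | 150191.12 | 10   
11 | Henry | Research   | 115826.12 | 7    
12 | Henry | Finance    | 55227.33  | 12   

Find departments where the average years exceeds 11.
SELECT department, AVG(years)
FROM employees
GROUP BY department
HAVING AVG(years) > 11

Result:
  Finance: avg=12.33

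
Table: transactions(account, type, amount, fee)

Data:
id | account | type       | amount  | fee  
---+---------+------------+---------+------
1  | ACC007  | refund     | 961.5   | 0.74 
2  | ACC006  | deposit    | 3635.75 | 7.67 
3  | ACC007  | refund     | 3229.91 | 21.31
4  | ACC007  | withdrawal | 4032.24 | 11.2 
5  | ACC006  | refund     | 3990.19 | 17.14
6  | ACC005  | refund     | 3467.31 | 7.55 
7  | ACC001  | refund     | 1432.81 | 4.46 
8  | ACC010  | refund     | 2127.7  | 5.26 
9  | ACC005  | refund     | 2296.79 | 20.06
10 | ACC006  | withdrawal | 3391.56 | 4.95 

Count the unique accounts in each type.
SELECT type, COUNT(DISTINCT account)
FROM transactions
GROUP BY type

Result:
  deposit: 1 distinct
  refund: 5 distinct
  withdrawal: 2 distinct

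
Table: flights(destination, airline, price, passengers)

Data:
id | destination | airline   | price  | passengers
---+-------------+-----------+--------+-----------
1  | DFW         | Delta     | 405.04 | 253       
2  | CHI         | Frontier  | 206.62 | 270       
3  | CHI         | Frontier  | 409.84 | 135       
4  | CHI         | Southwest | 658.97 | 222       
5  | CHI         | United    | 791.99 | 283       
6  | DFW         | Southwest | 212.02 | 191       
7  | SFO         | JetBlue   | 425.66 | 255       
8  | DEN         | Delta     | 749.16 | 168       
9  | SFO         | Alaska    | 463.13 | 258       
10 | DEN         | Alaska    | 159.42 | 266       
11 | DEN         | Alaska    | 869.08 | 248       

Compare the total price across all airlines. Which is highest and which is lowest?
SELECT airline, SUM(price)
FROM flights
GROUP BY airline
ORDER BY SUM(price)

All groups:
  JetBlue: 425.66
  Frontier: 616.46
  United: 791.99
  Southwest: 870.99
  Delta: 1154.20
  Alaska: 1491.63

Highest: Alaska (1491.63)
Lowest: JetBlue (425.66)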